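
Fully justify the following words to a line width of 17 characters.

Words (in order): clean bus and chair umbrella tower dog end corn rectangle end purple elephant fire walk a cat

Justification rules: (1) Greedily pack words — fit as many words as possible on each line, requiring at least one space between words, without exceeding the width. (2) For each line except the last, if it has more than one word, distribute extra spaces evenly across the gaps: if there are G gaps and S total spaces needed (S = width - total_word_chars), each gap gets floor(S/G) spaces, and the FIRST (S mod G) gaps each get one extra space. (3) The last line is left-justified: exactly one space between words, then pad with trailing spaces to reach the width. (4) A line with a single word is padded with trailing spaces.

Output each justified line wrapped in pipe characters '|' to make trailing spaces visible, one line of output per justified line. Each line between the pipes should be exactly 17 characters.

Line 1: ['clean', 'bus', 'and'] (min_width=13, slack=4)
Line 2: ['chair', 'umbrella'] (min_width=14, slack=3)
Line 3: ['tower', 'dog', 'end'] (min_width=13, slack=4)
Line 4: ['corn', 'rectangle'] (min_width=14, slack=3)
Line 5: ['end', 'purple'] (min_width=10, slack=7)
Line 6: ['elephant', 'fire'] (min_width=13, slack=4)
Line 7: ['walk', 'a', 'cat'] (min_width=10, slack=7)

Answer: |clean   bus   and|
|chair    umbrella|
|tower   dog   end|
|corn    rectangle|
|end        purple|
|elephant     fire|
|walk a cat       |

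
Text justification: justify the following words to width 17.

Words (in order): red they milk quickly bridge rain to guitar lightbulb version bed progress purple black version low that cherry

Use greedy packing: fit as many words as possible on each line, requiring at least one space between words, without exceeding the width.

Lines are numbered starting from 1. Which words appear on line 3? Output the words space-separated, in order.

Line 1: ['red', 'they', 'milk'] (min_width=13, slack=4)
Line 2: ['quickly', 'bridge'] (min_width=14, slack=3)
Line 3: ['rain', 'to', 'guitar'] (min_width=14, slack=3)
Line 4: ['lightbulb', 'version'] (min_width=17, slack=0)
Line 5: ['bed', 'progress'] (min_width=12, slack=5)
Line 6: ['purple', 'black'] (min_width=12, slack=5)
Line 7: ['version', 'low', 'that'] (min_width=16, slack=1)
Line 8: ['cherry'] (min_width=6, slack=11)

Answer: rain to guitar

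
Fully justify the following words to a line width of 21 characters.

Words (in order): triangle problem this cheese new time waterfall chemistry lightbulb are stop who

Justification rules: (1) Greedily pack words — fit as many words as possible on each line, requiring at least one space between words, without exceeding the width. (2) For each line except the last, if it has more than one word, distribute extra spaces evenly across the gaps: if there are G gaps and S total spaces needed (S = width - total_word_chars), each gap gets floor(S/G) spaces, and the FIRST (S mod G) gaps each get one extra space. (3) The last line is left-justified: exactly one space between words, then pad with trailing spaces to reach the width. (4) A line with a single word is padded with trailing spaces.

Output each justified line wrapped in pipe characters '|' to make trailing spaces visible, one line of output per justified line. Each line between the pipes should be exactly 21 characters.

Answer: |triangle problem this|
|cheese    new    time|
|waterfall   chemistry|
|lightbulb   are  stop|
|who                  |

Derivation:
Line 1: ['triangle', 'problem', 'this'] (min_width=21, slack=0)
Line 2: ['cheese', 'new', 'time'] (min_width=15, slack=6)
Line 3: ['waterfall', 'chemistry'] (min_width=19, slack=2)
Line 4: ['lightbulb', 'are', 'stop'] (min_width=18, slack=3)
Line 5: ['who'] (min_width=3, slack=18)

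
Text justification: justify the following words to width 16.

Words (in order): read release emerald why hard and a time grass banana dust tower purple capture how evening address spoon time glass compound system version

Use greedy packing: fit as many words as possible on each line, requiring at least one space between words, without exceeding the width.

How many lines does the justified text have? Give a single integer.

Line 1: ['read', 'release'] (min_width=12, slack=4)
Line 2: ['emerald', 'why', 'hard'] (min_width=16, slack=0)
Line 3: ['and', 'a', 'time', 'grass'] (min_width=16, slack=0)
Line 4: ['banana', 'dust'] (min_width=11, slack=5)
Line 5: ['tower', 'purple'] (min_width=12, slack=4)
Line 6: ['capture', 'how'] (min_width=11, slack=5)
Line 7: ['evening', 'address'] (min_width=15, slack=1)
Line 8: ['spoon', 'time', 'glass'] (min_width=16, slack=0)
Line 9: ['compound', 'system'] (min_width=15, slack=1)
Line 10: ['version'] (min_width=7, slack=9)
Total lines: 10

Answer: 10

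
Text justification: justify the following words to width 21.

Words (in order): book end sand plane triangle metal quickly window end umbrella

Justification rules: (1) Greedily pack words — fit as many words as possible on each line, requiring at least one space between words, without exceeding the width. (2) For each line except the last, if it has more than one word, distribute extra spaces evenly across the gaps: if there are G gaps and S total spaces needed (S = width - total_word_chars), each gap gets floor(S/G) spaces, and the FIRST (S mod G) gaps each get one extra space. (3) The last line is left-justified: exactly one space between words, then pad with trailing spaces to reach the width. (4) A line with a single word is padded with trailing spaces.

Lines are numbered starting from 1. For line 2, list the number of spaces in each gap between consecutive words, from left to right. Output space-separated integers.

Answer: 8

Derivation:
Line 1: ['book', 'end', 'sand', 'plane'] (min_width=19, slack=2)
Line 2: ['triangle', 'metal'] (min_width=14, slack=7)
Line 3: ['quickly', 'window', 'end'] (min_width=18, slack=3)
Line 4: ['umbrella'] (min_width=8, slack=13)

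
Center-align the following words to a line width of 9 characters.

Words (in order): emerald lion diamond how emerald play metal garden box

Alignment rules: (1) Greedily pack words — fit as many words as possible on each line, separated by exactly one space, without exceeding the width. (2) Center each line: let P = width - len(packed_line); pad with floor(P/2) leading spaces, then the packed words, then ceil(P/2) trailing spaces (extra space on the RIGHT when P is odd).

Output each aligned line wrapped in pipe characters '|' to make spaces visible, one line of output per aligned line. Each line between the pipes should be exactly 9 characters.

Answer: | emerald |
|  lion   |
| diamond |
|   how   |
| emerald |
|  play   |
|  metal  |
| garden  |
|   box   |

Derivation:
Line 1: ['emerald'] (min_width=7, slack=2)
Line 2: ['lion'] (min_width=4, slack=5)
Line 3: ['diamond'] (min_width=7, slack=2)
Line 4: ['how'] (min_width=3, slack=6)
Line 5: ['emerald'] (min_width=7, slack=2)
Line 6: ['play'] (min_width=4, slack=5)
Line 7: ['metal'] (min_width=5, slack=4)
Line 8: ['garden'] (min_width=6, slack=3)
Line 9: ['box'] (min_width=3, slack=6)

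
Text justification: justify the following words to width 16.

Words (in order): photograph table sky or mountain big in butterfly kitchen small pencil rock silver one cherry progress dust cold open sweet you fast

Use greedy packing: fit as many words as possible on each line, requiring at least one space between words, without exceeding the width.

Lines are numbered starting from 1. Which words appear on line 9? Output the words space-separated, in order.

Line 1: ['photograph', 'table'] (min_width=16, slack=0)
Line 2: ['sky', 'or', 'mountain'] (min_width=15, slack=1)
Line 3: ['big', 'in', 'butterfly'] (min_width=16, slack=0)
Line 4: ['kitchen', 'small'] (min_width=13, slack=3)
Line 5: ['pencil', 'rock'] (min_width=11, slack=5)
Line 6: ['silver', 'one'] (min_width=10, slack=6)
Line 7: ['cherry', 'progress'] (min_width=15, slack=1)
Line 8: ['dust', 'cold', 'open'] (min_width=14, slack=2)
Line 9: ['sweet', 'you', 'fast'] (min_width=14, slack=2)

Answer: sweet you fast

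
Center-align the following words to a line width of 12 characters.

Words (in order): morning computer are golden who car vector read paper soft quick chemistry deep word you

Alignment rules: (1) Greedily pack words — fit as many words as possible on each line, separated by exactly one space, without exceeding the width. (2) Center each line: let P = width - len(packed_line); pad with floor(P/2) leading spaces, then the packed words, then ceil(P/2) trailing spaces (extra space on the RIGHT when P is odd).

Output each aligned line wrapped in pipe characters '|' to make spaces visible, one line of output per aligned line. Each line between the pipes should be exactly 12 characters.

Answer: |  morning   |
|computer are|
| golden who |
| car vector |
| read paper |
| soft quick |
| chemistry  |
| deep word  |
|    you     |

Derivation:
Line 1: ['morning'] (min_width=7, slack=5)
Line 2: ['computer', 'are'] (min_width=12, slack=0)
Line 3: ['golden', 'who'] (min_width=10, slack=2)
Line 4: ['car', 'vector'] (min_width=10, slack=2)
Line 5: ['read', 'paper'] (min_width=10, slack=2)
Line 6: ['soft', 'quick'] (min_width=10, slack=2)
Line 7: ['chemistry'] (min_width=9, slack=3)
Line 8: ['deep', 'word'] (min_width=9, slack=3)
Line 9: ['you'] (min_width=3, slack=9)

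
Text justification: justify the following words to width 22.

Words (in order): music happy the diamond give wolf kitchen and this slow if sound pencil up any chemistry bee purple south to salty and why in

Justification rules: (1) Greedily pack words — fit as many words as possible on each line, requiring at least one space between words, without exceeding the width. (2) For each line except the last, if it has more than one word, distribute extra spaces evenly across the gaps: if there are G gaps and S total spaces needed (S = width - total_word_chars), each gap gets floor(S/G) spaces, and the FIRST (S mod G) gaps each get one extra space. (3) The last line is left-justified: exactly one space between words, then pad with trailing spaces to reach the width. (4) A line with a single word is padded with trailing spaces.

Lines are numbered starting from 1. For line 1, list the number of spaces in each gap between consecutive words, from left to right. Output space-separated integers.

Line 1: ['music', 'happy', 'the'] (min_width=15, slack=7)
Line 2: ['diamond', 'give', 'wolf'] (min_width=17, slack=5)
Line 3: ['kitchen', 'and', 'this', 'slow'] (min_width=21, slack=1)
Line 4: ['if', 'sound', 'pencil', 'up', 'any'] (min_width=22, slack=0)
Line 5: ['chemistry', 'bee', 'purple'] (min_width=20, slack=2)
Line 6: ['south', 'to', 'salty', 'and', 'why'] (min_width=22, slack=0)
Line 7: ['in'] (min_width=2, slack=20)

Answer: 5 4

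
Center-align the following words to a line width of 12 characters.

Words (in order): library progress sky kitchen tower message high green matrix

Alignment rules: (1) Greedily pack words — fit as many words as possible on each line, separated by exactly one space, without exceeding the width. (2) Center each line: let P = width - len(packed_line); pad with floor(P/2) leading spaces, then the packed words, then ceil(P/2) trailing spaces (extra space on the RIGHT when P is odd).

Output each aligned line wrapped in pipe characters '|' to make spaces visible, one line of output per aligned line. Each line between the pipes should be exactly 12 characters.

Line 1: ['library'] (min_width=7, slack=5)
Line 2: ['progress', 'sky'] (min_width=12, slack=0)
Line 3: ['kitchen'] (min_width=7, slack=5)
Line 4: ['tower'] (min_width=5, slack=7)
Line 5: ['message', 'high'] (min_width=12, slack=0)
Line 6: ['green', 'matrix'] (min_width=12, slack=0)

Answer: |  library   |
|progress sky|
|  kitchen   |
|   tower    |
|message high|
|green matrix|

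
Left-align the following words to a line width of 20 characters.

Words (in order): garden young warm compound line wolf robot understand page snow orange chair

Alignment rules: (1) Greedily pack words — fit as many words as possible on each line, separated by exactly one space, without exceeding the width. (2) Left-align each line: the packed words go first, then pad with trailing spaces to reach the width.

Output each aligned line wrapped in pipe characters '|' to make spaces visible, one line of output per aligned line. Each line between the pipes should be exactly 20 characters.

Line 1: ['garden', 'young', 'warm'] (min_width=17, slack=3)
Line 2: ['compound', 'line', 'wolf'] (min_width=18, slack=2)
Line 3: ['robot', 'understand'] (min_width=16, slack=4)
Line 4: ['page', 'snow', 'orange'] (min_width=16, slack=4)
Line 5: ['chair'] (min_width=5, slack=15)

Answer: |garden young warm   |
|compound line wolf  |
|robot understand    |
|page snow orange    |
|chair               |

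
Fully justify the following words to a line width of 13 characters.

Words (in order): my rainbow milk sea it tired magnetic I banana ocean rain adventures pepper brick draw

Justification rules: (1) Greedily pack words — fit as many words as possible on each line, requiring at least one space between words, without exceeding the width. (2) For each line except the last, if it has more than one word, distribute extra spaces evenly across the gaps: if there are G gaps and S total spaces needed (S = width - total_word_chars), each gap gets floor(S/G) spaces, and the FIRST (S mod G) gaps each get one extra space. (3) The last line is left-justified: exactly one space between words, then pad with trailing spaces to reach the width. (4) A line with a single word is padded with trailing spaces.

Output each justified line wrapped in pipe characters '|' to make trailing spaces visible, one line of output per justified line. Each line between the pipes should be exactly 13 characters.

Line 1: ['my', 'rainbow'] (min_width=10, slack=3)
Line 2: ['milk', 'sea', 'it'] (min_width=11, slack=2)
Line 3: ['tired'] (min_width=5, slack=8)
Line 4: ['magnetic', 'I'] (min_width=10, slack=3)
Line 5: ['banana', 'ocean'] (min_width=12, slack=1)
Line 6: ['rain'] (min_width=4, slack=9)
Line 7: ['adventures'] (min_width=10, slack=3)
Line 8: ['pepper', 'brick'] (min_width=12, slack=1)
Line 9: ['draw'] (min_width=4, slack=9)

Answer: |my    rainbow|
|milk  sea  it|
|tired        |
|magnetic    I|
|banana  ocean|
|rain         |
|adventures   |
|pepper  brick|
|draw         |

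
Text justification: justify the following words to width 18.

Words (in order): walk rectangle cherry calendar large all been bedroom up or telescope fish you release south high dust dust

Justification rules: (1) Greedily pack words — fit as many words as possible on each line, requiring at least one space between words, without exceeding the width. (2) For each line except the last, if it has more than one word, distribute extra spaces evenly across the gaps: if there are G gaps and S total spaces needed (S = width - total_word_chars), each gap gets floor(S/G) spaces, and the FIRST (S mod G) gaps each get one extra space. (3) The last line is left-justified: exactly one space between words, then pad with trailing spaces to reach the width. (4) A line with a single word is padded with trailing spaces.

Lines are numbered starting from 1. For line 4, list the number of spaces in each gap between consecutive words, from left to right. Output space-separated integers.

Line 1: ['walk', 'rectangle'] (min_width=14, slack=4)
Line 2: ['cherry', 'calendar'] (min_width=15, slack=3)
Line 3: ['large', 'all', 'been'] (min_width=14, slack=4)
Line 4: ['bedroom', 'up', 'or'] (min_width=13, slack=5)
Line 5: ['telescope', 'fish', 'you'] (min_width=18, slack=0)
Line 6: ['release', 'south', 'high'] (min_width=18, slack=0)
Line 7: ['dust', 'dust'] (min_width=9, slack=9)

Answer: 4 3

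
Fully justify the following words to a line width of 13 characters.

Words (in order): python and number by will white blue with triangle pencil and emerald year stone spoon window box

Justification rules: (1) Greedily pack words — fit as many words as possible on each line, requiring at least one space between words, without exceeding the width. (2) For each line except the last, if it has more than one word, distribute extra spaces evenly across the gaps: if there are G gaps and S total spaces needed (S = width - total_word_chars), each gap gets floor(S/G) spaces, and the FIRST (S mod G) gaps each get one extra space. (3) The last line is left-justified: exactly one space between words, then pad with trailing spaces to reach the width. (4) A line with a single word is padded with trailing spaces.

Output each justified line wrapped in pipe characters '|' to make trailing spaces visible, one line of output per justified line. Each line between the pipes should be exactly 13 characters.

Line 1: ['python', 'and'] (min_width=10, slack=3)
Line 2: ['number', 'by'] (min_width=9, slack=4)
Line 3: ['will', 'white'] (min_width=10, slack=3)
Line 4: ['blue', 'with'] (min_width=9, slack=4)
Line 5: ['triangle'] (min_width=8, slack=5)
Line 6: ['pencil', 'and'] (min_width=10, slack=3)
Line 7: ['emerald', 'year'] (min_width=12, slack=1)
Line 8: ['stone', 'spoon'] (min_width=11, slack=2)
Line 9: ['window', 'box'] (min_width=10, slack=3)

Answer: |python    and|
|number     by|
|will    white|
|blue     with|
|triangle     |
|pencil    and|
|emerald  year|
|stone   spoon|
|window box   |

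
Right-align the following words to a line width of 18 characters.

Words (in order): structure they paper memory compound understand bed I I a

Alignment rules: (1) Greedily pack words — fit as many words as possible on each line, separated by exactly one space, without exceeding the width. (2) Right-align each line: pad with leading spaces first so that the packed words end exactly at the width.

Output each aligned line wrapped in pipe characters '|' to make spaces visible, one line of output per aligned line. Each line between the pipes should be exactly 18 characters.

Answer: |    structure they|
|      paper memory|
|          compound|
|understand bed I I|
|                 a|

Derivation:
Line 1: ['structure', 'they'] (min_width=14, slack=4)
Line 2: ['paper', 'memory'] (min_width=12, slack=6)
Line 3: ['compound'] (min_width=8, slack=10)
Line 4: ['understand', 'bed', 'I', 'I'] (min_width=18, slack=0)
Line 5: ['a'] (min_width=1, slack=17)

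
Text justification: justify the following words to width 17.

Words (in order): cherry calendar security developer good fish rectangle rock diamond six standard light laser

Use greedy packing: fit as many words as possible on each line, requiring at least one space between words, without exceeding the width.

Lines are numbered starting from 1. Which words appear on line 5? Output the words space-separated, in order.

Answer: rock diamond six

Derivation:
Line 1: ['cherry', 'calendar'] (min_width=15, slack=2)
Line 2: ['security'] (min_width=8, slack=9)
Line 3: ['developer', 'good'] (min_width=14, slack=3)
Line 4: ['fish', 'rectangle'] (min_width=14, slack=3)
Line 5: ['rock', 'diamond', 'six'] (min_width=16, slack=1)
Line 6: ['standard', 'light'] (min_width=14, slack=3)
Line 7: ['laser'] (min_width=5, slack=12)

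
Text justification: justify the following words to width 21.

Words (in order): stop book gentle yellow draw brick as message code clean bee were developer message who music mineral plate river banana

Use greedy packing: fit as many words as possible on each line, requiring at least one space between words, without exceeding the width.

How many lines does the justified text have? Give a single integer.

Line 1: ['stop', 'book', 'gentle'] (min_width=16, slack=5)
Line 2: ['yellow', 'draw', 'brick', 'as'] (min_width=20, slack=1)
Line 3: ['message', 'code', 'clean'] (min_width=18, slack=3)
Line 4: ['bee', 'were', 'developer'] (min_width=18, slack=3)
Line 5: ['message', 'who', 'music'] (min_width=17, slack=4)
Line 6: ['mineral', 'plate', 'river'] (min_width=19, slack=2)
Line 7: ['banana'] (min_width=6, slack=15)
Total lines: 7

Answer: 7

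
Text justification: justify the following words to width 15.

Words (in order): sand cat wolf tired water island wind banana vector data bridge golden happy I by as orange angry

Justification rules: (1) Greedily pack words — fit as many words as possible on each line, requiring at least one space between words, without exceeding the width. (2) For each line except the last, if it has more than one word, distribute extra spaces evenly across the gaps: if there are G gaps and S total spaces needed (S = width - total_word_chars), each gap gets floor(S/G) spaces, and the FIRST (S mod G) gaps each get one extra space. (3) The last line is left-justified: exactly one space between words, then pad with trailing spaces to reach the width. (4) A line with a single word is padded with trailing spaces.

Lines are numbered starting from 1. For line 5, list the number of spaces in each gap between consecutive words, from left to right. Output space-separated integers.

Answer: 5

Derivation:
Line 1: ['sand', 'cat', 'wolf'] (min_width=13, slack=2)
Line 2: ['tired', 'water'] (min_width=11, slack=4)
Line 3: ['island', 'wind'] (min_width=11, slack=4)
Line 4: ['banana', 'vector'] (min_width=13, slack=2)
Line 5: ['data', 'bridge'] (min_width=11, slack=4)
Line 6: ['golden', 'happy', 'I'] (min_width=14, slack=1)
Line 7: ['by', 'as', 'orange'] (min_width=12, slack=3)
Line 8: ['angry'] (min_width=5, slack=10)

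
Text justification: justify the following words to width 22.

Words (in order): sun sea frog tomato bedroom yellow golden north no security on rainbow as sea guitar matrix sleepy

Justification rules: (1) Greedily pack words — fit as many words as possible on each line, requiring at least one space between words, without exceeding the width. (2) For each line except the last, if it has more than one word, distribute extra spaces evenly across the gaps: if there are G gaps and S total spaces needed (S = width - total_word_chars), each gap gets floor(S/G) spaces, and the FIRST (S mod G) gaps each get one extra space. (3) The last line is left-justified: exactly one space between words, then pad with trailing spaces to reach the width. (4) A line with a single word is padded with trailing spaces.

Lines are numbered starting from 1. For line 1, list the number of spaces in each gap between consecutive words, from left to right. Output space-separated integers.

Line 1: ['sun', 'sea', 'frog', 'tomato'] (min_width=19, slack=3)
Line 2: ['bedroom', 'yellow', 'golden'] (min_width=21, slack=1)
Line 3: ['north', 'no', 'security', 'on'] (min_width=20, slack=2)
Line 4: ['rainbow', 'as', 'sea', 'guitar'] (min_width=21, slack=1)
Line 5: ['matrix', 'sleepy'] (min_width=13, slack=9)

Answer: 2 2 2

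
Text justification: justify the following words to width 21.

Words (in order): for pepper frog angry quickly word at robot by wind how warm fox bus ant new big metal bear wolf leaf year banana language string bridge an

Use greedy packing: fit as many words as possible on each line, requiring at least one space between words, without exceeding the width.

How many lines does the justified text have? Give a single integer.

Answer: 7

Derivation:
Line 1: ['for', 'pepper', 'frog', 'angry'] (min_width=21, slack=0)
Line 2: ['quickly', 'word', 'at', 'robot'] (min_width=21, slack=0)
Line 3: ['by', 'wind', 'how', 'warm', 'fox'] (min_width=20, slack=1)
Line 4: ['bus', 'ant', 'new', 'big', 'metal'] (min_width=21, slack=0)
Line 5: ['bear', 'wolf', 'leaf', 'year'] (min_width=19, slack=2)
Line 6: ['banana', 'language'] (min_width=15, slack=6)
Line 7: ['string', 'bridge', 'an'] (min_width=16, slack=5)
Total lines: 7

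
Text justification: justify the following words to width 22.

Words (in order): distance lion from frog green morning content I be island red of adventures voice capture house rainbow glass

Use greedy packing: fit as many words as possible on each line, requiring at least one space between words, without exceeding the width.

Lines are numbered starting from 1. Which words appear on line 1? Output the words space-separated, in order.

Answer: distance lion from

Derivation:
Line 1: ['distance', 'lion', 'from'] (min_width=18, slack=4)
Line 2: ['frog', 'green', 'morning'] (min_width=18, slack=4)
Line 3: ['content', 'I', 'be', 'island'] (min_width=19, slack=3)
Line 4: ['red', 'of', 'adventures'] (min_width=17, slack=5)
Line 5: ['voice', 'capture', 'house'] (min_width=19, slack=3)
Line 6: ['rainbow', 'glass'] (min_width=13, slack=9)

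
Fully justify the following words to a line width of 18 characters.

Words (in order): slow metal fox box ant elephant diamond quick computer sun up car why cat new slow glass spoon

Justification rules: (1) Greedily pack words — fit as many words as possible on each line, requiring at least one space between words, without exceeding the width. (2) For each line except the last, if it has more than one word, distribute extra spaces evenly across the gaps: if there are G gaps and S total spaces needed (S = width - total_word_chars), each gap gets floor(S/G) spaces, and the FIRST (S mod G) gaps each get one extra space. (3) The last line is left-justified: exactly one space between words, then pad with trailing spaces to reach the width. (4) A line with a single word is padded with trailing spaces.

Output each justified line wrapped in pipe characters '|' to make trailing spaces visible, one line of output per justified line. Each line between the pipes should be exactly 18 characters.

Answer: |slow metal fox box|
|ant       elephant|
|diamond      quick|
|computer   sun  up|
|car  why  cat  new|
|slow glass spoon  |

Derivation:
Line 1: ['slow', 'metal', 'fox', 'box'] (min_width=18, slack=0)
Line 2: ['ant', 'elephant'] (min_width=12, slack=6)
Line 3: ['diamond', 'quick'] (min_width=13, slack=5)
Line 4: ['computer', 'sun', 'up'] (min_width=15, slack=3)
Line 5: ['car', 'why', 'cat', 'new'] (min_width=15, slack=3)
Line 6: ['slow', 'glass', 'spoon'] (min_width=16, slack=2)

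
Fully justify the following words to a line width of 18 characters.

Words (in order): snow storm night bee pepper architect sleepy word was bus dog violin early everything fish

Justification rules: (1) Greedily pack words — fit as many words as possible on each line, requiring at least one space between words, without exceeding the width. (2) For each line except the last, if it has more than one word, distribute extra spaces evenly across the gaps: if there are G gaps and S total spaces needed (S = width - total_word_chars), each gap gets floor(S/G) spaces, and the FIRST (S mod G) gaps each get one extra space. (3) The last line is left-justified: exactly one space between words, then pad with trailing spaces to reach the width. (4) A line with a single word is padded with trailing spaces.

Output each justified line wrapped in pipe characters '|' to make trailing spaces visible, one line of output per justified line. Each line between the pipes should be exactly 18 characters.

Line 1: ['snow', 'storm', 'night'] (min_width=16, slack=2)
Line 2: ['bee', 'pepper'] (min_width=10, slack=8)
Line 3: ['architect', 'sleepy'] (min_width=16, slack=2)
Line 4: ['word', 'was', 'bus', 'dog'] (min_width=16, slack=2)
Line 5: ['violin', 'early'] (min_width=12, slack=6)
Line 6: ['everything', 'fish'] (min_width=15, slack=3)

Answer: |snow  storm  night|
|bee         pepper|
|architect   sleepy|
|word  was  bus dog|
|violin       early|
|everything fish   |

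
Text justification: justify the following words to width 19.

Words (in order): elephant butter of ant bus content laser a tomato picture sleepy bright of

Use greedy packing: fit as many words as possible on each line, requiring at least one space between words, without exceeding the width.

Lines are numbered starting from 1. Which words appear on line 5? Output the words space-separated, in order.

Line 1: ['elephant', 'butter', 'of'] (min_width=18, slack=1)
Line 2: ['ant', 'bus', 'content'] (min_width=15, slack=4)
Line 3: ['laser', 'a', 'tomato'] (min_width=14, slack=5)
Line 4: ['picture', 'sleepy'] (min_width=14, slack=5)
Line 5: ['bright', 'of'] (min_width=9, slack=10)

Answer: bright of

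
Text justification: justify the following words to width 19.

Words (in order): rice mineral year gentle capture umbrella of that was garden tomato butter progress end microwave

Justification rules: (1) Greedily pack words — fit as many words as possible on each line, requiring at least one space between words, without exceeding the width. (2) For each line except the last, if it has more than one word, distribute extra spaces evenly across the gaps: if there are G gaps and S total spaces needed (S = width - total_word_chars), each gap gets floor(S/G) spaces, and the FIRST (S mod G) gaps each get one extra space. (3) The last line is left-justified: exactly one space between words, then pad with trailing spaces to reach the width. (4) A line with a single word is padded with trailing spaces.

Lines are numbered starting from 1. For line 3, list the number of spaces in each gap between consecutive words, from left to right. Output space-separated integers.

Line 1: ['rice', 'mineral', 'year'] (min_width=17, slack=2)
Line 2: ['gentle', 'capture'] (min_width=14, slack=5)
Line 3: ['umbrella', 'of', 'that'] (min_width=16, slack=3)
Line 4: ['was', 'garden', 'tomato'] (min_width=17, slack=2)
Line 5: ['butter', 'progress', 'end'] (min_width=19, slack=0)
Line 6: ['microwave'] (min_width=9, slack=10)

Answer: 3 2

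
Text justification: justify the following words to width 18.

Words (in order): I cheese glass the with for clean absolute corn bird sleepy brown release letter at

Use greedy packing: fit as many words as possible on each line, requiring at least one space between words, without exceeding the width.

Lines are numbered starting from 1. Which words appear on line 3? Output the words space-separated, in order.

Answer: absolute corn bird

Derivation:
Line 1: ['I', 'cheese', 'glass', 'the'] (min_width=18, slack=0)
Line 2: ['with', 'for', 'clean'] (min_width=14, slack=4)
Line 3: ['absolute', 'corn', 'bird'] (min_width=18, slack=0)
Line 4: ['sleepy', 'brown'] (min_width=12, slack=6)
Line 5: ['release', 'letter', 'at'] (min_width=17, slack=1)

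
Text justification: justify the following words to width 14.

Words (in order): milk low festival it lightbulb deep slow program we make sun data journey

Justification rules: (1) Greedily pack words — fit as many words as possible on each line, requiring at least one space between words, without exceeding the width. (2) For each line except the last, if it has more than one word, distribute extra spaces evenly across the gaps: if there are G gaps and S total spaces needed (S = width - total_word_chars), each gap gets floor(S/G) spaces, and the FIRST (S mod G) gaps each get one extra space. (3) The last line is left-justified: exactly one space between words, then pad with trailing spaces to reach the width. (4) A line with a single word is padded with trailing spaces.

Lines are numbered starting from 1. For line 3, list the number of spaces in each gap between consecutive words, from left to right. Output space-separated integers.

Line 1: ['milk', 'low'] (min_width=8, slack=6)
Line 2: ['festival', 'it'] (min_width=11, slack=3)
Line 3: ['lightbulb', 'deep'] (min_width=14, slack=0)
Line 4: ['slow', 'program'] (min_width=12, slack=2)
Line 5: ['we', 'make', 'sun'] (min_width=11, slack=3)
Line 6: ['data', 'journey'] (min_width=12, slack=2)

Answer: 1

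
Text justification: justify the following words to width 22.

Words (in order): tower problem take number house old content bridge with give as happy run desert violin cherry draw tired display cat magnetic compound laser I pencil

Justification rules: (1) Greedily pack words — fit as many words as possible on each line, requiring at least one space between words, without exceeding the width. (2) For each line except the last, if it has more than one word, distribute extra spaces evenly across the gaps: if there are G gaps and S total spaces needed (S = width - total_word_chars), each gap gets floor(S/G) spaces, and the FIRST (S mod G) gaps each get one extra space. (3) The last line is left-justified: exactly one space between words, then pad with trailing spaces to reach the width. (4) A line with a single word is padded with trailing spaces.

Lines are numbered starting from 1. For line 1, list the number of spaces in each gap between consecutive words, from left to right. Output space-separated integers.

Line 1: ['tower', 'problem', 'take'] (min_width=18, slack=4)
Line 2: ['number', 'house', 'old'] (min_width=16, slack=6)
Line 3: ['content', 'bridge', 'with'] (min_width=19, slack=3)
Line 4: ['give', 'as', 'happy', 'run'] (min_width=17, slack=5)
Line 5: ['desert', 'violin', 'cherry'] (min_width=20, slack=2)
Line 6: ['draw', 'tired', 'display', 'cat'] (min_width=22, slack=0)
Line 7: ['magnetic', 'compound'] (min_width=17, slack=5)
Line 8: ['laser', 'I', 'pencil'] (min_width=14, slack=8)

Answer: 3 3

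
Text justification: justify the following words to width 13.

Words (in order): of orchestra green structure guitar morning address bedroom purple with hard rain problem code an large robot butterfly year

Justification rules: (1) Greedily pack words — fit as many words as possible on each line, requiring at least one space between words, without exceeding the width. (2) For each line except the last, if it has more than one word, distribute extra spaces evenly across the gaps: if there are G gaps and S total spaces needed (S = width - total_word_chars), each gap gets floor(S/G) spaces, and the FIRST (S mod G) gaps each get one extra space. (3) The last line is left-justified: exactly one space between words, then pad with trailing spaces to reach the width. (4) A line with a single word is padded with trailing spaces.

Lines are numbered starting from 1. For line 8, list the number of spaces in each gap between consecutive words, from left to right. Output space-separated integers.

Answer: 3

Derivation:
Line 1: ['of', 'orchestra'] (min_width=12, slack=1)
Line 2: ['green'] (min_width=5, slack=8)
Line 3: ['structure'] (min_width=9, slack=4)
Line 4: ['guitar'] (min_width=6, slack=7)
Line 5: ['morning'] (min_width=7, slack=6)
Line 6: ['address'] (min_width=7, slack=6)
Line 7: ['bedroom'] (min_width=7, slack=6)
Line 8: ['purple', 'with'] (min_width=11, slack=2)
Line 9: ['hard', 'rain'] (min_width=9, slack=4)
Line 10: ['problem', 'code'] (min_width=12, slack=1)
Line 11: ['an', 'large'] (min_width=8, slack=5)
Line 12: ['robot'] (min_width=5, slack=8)
Line 13: ['butterfly'] (min_width=9, slack=4)
Line 14: ['year'] (min_width=4, slack=9)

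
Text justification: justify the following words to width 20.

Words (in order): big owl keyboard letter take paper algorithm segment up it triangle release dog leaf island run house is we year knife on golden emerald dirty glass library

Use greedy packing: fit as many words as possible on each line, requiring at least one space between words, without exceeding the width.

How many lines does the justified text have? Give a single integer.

Answer: 9

Derivation:
Line 1: ['big', 'owl', 'keyboard'] (min_width=16, slack=4)
Line 2: ['letter', 'take', 'paper'] (min_width=17, slack=3)
Line 3: ['algorithm', 'segment', 'up'] (min_width=20, slack=0)
Line 4: ['it', 'triangle', 'release'] (min_width=19, slack=1)
Line 5: ['dog', 'leaf', 'island', 'run'] (min_width=19, slack=1)
Line 6: ['house', 'is', 'we', 'year'] (min_width=16, slack=4)
Line 7: ['knife', 'on', 'golden'] (min_width=15, slack=5)
Line 8: ['emerald', 'dirty', 'glass'] (min_width=19, slack=1)
Line 9: ['library'] (min_width=7, slack=13)
Total lines: 9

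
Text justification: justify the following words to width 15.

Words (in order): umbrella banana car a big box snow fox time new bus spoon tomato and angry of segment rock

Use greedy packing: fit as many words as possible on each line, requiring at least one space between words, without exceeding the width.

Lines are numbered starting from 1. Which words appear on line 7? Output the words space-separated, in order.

Line 1: ['umbrella', 'banana'] (min_width=15, slack=0)
Line 2: ['car', 'a', 'big', 'box'] (min_width=13, slack=2)
Line 3: ['snow', 'fox', 'time'] (min_width=13, slack=2)
Line 4: ['new', 'bus', 'spoon'] (min_width=13, slack=2)
Line 5: ['tomato', 'and'] (min_width=10, slack=5)
Line 6: ['angry', 'of'] (min_width=8, slack=7)
Line 7: ['segment', 'rock'] (min_width=12, slack=3)

Answer: segment rock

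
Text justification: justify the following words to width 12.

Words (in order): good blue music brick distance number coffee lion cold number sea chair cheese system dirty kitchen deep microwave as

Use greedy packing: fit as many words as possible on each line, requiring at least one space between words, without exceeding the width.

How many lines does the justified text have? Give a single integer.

Answer: 11

Derivation:
Line 1: ['good', 'blue'] (min_width=9, slack=3)
Line 2: ['music', 'brick'] (min_width=11, slack=1)
Line 3: ['distance'] (min_width=8, slack=4)
Line 4: ['number'] (min_width=6, slack=6)
Line 5: ['coffee', 'lion'] (min_width=11, slack=1)
Line 6: ['cold', 'number'] (min_width=11, slack=1)
Line 7: ['sea', 'chair'] (min_width=9, slack=3)
Line 8: ['cheese'] (min_width=6, slack=6)
Line 9: ['system', 'dirty'] (min_width=12, slack=0)
Line 10: ['kitchen', 'deep'] (min_width=12, slack=0)
Line 11: ['microwave', 'as'] (min_width=12, slack=0)
Total lines: 11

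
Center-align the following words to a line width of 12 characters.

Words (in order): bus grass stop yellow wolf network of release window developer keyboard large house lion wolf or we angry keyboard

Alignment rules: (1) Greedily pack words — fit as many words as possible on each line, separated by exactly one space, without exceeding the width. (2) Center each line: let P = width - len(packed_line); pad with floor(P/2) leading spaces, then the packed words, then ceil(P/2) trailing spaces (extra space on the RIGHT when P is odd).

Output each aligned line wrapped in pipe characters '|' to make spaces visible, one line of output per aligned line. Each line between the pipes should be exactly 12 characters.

Answer: | bus grass  |
|stop yellow |
|wolf network|
| of release |
|   window   |
| developer  |
|  keyboard  |
|large house |
|lion wolf or|
|  we angry  |
|  keyboard  |

Derivation:
Line 1: ['bus', 'grass'] (min_width=9, slack=3)
Line 2: ['stop', 'yellow'] (min_width=11, slack=1)
Line 3: ['wolf', 'network'] (min_width=12, slack=0)
Line 4: ['of', 'release'] (min_width=10, slack=2)
Line 5: ['window'] (min_width=6, slack=6)
Line 6: ['developer'] (min_width=9, slack=3)
Line 7: ['keyboard'] (min_width=8, slack=4)
Line 8: ['large', 'house'] (min_width=11, slack=1)
Line 9: ['lion', 'wolf', 'or'] (min_width=12, slack=0)
Line 10: ['we', 'angry'] (min_width=8, slack=4)
Line 11: ['keyboard'] (min_width=8, slack=4)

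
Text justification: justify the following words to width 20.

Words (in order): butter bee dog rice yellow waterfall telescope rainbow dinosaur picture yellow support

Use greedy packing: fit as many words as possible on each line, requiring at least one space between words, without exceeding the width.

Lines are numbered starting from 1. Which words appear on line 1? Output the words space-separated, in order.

Answer: butter bee dog rice

Derivation:
Line 1: ['butter', 'bee', 'dog', 'rice'] (min_width=19, slack=1)
Line 2: ['yellow', 'waterfall'] (min_width=16, slack=4)
Line 3: ['telescope', 'rainbow'] (min_width=17, slack=3)
Line 4: ['dinosaur', 'picture'] (min_width=16, slack=4)
Line 5: ['yellow', 'support'] (min_width=14, slack=6)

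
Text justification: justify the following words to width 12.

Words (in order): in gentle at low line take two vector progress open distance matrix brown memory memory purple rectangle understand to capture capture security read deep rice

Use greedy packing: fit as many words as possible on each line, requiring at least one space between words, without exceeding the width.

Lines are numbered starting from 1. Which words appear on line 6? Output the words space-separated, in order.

Answer: open

Derivation:
Line 1: ['in', 'gentle', 'at'] (min_width=12, slack=0)
Line 2: ['low', 'line'] (min_width=8, slack=4)
Line 3: ['take', 'two'] (min_width=8, slack=4)
Line 4: ['vector'] (min_width=6, slack=6)
Line 5: ['progress'] (min_width=8, slack=4)
Line 6: ['open'] (min_width=4, slack=8)
Line 7: ['distance'] (min_width=8, slack=4)
Line 8: ['matrix', 'brown'] (min_width=12, slack=0)
Line 9: ['memory'] (min_width=6, slack=6)
Line 10: ['memory'] (min_width=6, slack=6)
Line 11: ['purple'] (min_width=6, slack=6)
Line 12: ['rectangle'] (min_width=9, slack=3)
Line 13: ['understand'] (min_width=10, slack=2)
Line 14: ['to', 'capture'] (min_width=10, slack=2)
Line 15: ['capture'] (min_width=7, slack=5)
Line 16: ['security'] (min_width=8, slack=4)
Line 17: ['read', 'deep'] (min_width=9, slack=3)
Line 18: ['rice'] (min_width=4, slack=8)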